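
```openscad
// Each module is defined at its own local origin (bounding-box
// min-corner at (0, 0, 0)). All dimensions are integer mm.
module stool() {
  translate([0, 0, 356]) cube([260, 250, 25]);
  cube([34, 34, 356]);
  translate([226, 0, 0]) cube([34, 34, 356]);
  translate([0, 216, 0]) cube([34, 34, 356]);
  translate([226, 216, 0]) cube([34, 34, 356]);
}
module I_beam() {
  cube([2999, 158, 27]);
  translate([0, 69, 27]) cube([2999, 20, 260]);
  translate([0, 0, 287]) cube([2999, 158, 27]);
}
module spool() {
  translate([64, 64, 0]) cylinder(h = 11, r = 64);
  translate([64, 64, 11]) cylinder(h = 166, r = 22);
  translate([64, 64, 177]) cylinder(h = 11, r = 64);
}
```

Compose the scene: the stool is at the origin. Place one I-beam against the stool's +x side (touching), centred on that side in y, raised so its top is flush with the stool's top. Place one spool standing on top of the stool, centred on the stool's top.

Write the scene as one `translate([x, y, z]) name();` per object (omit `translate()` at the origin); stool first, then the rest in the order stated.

stool();
translate([260, 46, 67]) I_beam();
translate([66, 61, 381]) spool();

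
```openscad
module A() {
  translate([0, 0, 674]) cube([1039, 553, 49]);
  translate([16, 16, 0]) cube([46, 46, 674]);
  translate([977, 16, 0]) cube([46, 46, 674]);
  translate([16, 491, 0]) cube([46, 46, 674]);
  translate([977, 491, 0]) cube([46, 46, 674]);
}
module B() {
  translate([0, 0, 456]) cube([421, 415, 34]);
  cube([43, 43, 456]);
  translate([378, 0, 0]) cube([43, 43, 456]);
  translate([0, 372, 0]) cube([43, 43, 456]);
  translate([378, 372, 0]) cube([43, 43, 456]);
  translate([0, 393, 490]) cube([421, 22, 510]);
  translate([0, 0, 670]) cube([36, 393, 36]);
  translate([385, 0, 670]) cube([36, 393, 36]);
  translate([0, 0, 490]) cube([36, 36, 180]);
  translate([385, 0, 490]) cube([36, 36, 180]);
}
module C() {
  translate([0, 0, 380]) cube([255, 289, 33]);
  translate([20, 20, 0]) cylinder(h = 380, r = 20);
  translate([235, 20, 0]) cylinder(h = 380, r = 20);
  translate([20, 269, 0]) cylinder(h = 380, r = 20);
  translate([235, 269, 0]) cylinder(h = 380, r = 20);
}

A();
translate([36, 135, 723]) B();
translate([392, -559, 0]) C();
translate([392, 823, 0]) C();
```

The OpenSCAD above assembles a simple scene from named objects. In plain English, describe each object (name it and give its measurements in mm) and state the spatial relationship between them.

A is a table: top 1039 mm (x) × 553 mm (y), 49 mm thick, upper face at z = 723 mm, on four 46×46 mm square legs, each inset 16 mm from the nearest pair of top edges, running from z = 0 to the bottom of the top.

B is a chair: 421×415 mm seat, 34 mm thick, top at z = 490 mm, on four 43 mm square corner legs flush with the seat edges. A 22 mm thick backrest slab spans the full seat width, extending 510 mm above the seat top, its back face flush with the seat's +y edge. Two armrests of 36×36 mm section run along each side from the seat's front edge to the front of the backrest, top faces 216 mm above the seat top and outer faces flush with the seat's x-edges; a 36×36 mm post under the front of each armrest stands on the seat at the front corner.

C is a four-legged stool. The seat is a 255×289×33 mm slab whose top surface is at z = 413 mm; four round legs, each 40 mm in diameter, run from the floor (z = 0) to the underside of the seat, each leg's axis is inset half a diameter from the nearest pair of seat edges (so the leg's bounding box is flush with the corner).

The chair is on top of the table. Two stools sit around the table at the −y, +y sides.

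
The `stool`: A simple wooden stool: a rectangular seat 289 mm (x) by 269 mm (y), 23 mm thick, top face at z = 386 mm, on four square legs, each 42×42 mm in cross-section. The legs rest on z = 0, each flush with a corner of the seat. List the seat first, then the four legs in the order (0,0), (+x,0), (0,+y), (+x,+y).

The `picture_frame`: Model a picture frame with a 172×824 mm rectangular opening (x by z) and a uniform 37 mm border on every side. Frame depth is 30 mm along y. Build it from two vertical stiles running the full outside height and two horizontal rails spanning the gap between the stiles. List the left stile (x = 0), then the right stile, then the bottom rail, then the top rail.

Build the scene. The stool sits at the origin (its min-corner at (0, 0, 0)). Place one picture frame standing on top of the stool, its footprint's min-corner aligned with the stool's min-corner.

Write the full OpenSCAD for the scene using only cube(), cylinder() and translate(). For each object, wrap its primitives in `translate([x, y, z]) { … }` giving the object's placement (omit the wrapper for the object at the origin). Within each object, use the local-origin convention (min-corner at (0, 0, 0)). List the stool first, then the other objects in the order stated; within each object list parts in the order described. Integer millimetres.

translate([0, 0, 363]) cube([289, 269, 23]);
cube([42, 42, 363]);
translate([247, 0, 0]) cube([42, 42, 363]);
translate([0, 227, 0]) cube([42, 42, 363]);
translate([247, 227, 0]) cube([42, 42, 363]);
translate([0, 0, 386]) {
  cube([37, 30, 898]);
  translate([209, 0, 0]) cube([37, 30, 898]);
  translate([37, 0, 0]) cube([172, 30, 37]);
  translate([37, 0, 861]) cube([172, 30, 37]);
}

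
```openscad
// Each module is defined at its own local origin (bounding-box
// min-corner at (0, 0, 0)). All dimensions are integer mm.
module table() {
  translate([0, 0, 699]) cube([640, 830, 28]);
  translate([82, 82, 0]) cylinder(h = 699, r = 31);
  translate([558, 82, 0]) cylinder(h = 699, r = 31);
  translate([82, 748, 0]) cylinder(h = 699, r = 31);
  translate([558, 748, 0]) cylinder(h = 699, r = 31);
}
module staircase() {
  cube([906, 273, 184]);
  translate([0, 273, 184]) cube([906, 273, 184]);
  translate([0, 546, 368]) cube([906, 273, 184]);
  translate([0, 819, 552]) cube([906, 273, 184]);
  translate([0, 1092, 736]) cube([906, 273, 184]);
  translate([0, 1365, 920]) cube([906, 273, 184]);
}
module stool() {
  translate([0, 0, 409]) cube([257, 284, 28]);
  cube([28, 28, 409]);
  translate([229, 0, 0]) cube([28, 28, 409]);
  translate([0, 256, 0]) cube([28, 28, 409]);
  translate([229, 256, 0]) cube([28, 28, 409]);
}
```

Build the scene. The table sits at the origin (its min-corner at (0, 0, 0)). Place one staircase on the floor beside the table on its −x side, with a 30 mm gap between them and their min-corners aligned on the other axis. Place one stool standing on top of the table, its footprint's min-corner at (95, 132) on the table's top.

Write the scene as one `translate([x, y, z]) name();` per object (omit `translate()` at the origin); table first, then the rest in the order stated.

table();
translate([-936, 0, 0]) staircase();
translate([95, 132, 727]) stool();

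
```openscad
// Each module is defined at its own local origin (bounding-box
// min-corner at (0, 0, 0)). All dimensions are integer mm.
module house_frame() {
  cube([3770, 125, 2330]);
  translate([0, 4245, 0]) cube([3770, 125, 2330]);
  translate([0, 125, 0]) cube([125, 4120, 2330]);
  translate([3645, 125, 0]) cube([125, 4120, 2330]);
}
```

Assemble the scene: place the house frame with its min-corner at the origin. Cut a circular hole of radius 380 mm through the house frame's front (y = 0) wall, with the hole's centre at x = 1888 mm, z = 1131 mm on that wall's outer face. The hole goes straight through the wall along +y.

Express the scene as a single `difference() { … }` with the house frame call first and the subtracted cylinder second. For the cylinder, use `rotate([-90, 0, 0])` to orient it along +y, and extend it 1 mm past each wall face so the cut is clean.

difference() {
  house_frame();
  translate([1888, -1, 1131]) rotate([-90, 0, 0]) cylinder(h = 127, r = 380);
}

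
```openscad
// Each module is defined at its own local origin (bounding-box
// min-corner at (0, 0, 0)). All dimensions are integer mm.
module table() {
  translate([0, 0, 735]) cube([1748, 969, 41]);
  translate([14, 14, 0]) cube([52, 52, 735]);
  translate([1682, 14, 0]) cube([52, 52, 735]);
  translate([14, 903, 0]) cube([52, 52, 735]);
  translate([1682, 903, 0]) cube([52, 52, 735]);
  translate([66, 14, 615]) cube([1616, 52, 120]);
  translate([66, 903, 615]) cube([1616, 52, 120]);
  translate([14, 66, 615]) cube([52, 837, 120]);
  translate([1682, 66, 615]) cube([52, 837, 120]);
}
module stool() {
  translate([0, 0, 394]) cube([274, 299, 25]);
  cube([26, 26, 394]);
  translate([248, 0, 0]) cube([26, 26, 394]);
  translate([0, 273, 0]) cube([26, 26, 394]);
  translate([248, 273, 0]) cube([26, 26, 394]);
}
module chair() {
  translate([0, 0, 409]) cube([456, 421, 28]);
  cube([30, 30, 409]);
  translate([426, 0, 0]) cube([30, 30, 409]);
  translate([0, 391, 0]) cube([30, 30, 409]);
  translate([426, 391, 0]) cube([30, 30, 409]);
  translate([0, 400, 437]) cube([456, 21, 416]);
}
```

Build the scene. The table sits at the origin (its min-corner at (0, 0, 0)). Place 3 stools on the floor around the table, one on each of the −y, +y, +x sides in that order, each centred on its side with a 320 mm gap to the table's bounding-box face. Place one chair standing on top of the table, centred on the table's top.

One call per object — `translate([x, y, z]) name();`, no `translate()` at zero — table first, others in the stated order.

table();
translate([737, -619, 0]) stool();
translate([737, 1289, 0]) stool();
translate([2068, 335, 0]) stool();
translate([646, 274, 776]) chair();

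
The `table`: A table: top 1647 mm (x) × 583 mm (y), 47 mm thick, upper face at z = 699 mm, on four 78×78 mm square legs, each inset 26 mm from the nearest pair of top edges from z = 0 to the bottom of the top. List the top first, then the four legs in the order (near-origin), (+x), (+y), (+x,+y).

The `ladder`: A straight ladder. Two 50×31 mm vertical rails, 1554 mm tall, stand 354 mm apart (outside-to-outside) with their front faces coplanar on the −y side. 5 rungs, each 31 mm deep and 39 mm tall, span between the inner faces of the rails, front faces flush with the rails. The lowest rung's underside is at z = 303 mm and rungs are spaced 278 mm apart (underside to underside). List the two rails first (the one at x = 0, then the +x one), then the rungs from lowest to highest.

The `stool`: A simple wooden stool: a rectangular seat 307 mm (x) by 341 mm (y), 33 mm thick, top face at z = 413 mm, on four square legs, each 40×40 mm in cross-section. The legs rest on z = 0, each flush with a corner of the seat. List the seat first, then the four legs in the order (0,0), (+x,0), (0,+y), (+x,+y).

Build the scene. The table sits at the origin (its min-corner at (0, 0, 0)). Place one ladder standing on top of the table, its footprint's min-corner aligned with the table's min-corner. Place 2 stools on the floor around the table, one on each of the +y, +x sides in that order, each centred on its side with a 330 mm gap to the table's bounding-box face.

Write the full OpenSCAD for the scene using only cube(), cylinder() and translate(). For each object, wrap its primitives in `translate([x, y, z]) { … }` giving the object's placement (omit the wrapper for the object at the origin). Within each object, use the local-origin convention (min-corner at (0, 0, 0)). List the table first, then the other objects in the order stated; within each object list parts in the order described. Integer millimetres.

translate([0, 0, 652]) cube([1647, 583, 47]);
translate([26, 26, 0]) cube([78, 78, 652]);
translate([1543, 26, 0]) cube([78, 78, 652]);
translate([26, 479, 0]) cube([78, 78, 652]);
translate([1543, 479, 0]) cube([78, 78, 652]);
translate([0, 0, 699]) {
  cube([50, 31, 1554]);
  translate([304, 0, 0]) cube([50, 31, 1554]);
  translate([50, 0, 303]) cube([254, 31, 39]);
  translate([50, 0, 581]) cube([254, 31, 39]);
  translate([50, 0, 859]) cube([254, 31, 39]);
  translate([50, 0, 1137]) cube([254, 31, 39]);
  translate([50, 0, 1415]) cube([254, 31, 39]);
}
translate([670, 913, 0]) {
  translate([0, 0, 380]) cube([307, 341, 33]);
  cube([40, 40, 380]);
  translate([267, 0, 0]) cube([40, 40, 380]);
  translate([0, 301, 0]) cube([40, 40, 380]);
  translate([267, 301, 0]) cube([40, 40, 380]);
}
translate([1977, 121, 0]) {
  translate([0, 0, 380]) cube([307, 341, 33]);
  cube([40, 40, 380]);
  translate([267, 0, 0]) cube([40, 40, 380]);
  translate([0, 301, 0]) cube([40, 40, 380]);
  translate([267, 301, 0]) cube([40, 40, 380]);
}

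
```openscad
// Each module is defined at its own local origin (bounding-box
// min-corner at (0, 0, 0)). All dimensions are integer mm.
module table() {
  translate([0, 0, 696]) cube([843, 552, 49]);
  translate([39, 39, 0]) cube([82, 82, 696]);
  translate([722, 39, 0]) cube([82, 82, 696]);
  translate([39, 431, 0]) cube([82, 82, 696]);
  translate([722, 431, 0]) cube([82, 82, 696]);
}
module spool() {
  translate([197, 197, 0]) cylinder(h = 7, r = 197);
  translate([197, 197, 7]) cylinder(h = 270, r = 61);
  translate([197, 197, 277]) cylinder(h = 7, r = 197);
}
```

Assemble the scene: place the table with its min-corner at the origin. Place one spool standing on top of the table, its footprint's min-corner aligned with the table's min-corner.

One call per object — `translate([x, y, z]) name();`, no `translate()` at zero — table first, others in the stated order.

table();
translate([0, 0, 745]) spool();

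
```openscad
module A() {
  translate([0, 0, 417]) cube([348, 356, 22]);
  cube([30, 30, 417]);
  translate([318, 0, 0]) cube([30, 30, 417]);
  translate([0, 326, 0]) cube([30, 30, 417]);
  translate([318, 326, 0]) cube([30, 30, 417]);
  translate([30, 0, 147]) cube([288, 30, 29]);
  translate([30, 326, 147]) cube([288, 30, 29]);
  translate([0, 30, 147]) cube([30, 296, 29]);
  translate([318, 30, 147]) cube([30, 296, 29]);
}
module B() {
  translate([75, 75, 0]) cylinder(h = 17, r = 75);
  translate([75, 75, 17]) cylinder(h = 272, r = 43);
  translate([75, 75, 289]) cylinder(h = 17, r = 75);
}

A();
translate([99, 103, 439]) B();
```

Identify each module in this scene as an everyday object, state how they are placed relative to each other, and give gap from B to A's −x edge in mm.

The spool's min-x is at 99; the stool's min-x is 0; gap = 99 mm.

A is a stool. B is a spool. The spool is on top of the stool, centred. The gap from the spool to the stool's −x edge is 99 mm.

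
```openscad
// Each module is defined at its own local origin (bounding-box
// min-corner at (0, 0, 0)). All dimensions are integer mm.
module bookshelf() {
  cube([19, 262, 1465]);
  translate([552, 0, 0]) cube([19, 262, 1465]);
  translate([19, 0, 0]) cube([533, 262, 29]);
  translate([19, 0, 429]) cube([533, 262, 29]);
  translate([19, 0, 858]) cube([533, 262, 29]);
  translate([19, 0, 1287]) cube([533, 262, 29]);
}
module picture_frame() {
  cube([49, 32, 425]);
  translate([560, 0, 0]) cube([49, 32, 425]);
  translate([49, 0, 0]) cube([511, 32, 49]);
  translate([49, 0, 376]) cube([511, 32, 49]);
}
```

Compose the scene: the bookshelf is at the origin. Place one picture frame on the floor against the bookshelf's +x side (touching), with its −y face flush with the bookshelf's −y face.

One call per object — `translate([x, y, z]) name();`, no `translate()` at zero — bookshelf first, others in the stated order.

bookshelf();
translate([571, 0, 0]) picture_frame();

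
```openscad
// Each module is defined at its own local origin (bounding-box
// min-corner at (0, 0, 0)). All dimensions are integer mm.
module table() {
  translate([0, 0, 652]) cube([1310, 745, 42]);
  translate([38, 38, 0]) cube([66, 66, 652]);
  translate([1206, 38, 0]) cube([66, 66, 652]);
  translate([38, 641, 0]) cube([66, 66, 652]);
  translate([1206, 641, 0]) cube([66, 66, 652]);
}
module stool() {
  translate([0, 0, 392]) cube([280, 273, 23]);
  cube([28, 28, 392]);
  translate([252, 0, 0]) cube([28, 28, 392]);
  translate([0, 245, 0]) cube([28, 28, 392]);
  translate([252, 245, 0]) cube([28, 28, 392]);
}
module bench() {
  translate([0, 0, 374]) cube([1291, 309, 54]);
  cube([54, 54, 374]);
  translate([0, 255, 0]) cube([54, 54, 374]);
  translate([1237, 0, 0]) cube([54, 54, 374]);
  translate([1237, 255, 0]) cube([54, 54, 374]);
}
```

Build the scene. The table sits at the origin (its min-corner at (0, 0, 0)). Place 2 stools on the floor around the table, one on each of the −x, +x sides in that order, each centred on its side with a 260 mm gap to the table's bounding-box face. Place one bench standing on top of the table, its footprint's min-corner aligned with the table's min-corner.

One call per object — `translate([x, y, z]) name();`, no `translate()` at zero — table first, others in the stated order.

table();
translate([-540, 236, 0]) stool();
translate([1570, 236, 0]) stool();
translate([0, 0, 694]) bench();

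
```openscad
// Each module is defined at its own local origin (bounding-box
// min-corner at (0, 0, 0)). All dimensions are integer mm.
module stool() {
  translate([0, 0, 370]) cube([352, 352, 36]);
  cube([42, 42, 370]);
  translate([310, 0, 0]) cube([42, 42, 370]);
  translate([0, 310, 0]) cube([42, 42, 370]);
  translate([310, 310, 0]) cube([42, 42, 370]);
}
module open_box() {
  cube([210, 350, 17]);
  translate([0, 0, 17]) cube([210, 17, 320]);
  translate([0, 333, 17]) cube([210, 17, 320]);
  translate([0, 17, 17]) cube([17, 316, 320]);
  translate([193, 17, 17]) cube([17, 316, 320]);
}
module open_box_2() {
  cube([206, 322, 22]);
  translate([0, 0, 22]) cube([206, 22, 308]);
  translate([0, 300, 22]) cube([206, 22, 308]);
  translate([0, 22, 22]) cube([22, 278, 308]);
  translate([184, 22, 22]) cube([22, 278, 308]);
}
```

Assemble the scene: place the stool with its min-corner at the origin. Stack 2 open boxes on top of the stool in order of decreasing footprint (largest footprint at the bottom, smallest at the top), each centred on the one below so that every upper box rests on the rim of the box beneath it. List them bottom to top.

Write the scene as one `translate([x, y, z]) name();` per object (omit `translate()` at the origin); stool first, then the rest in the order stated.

stool();
translate([71, 1, 406]) open_box();
translate([73, 15, 743]) open_box_2();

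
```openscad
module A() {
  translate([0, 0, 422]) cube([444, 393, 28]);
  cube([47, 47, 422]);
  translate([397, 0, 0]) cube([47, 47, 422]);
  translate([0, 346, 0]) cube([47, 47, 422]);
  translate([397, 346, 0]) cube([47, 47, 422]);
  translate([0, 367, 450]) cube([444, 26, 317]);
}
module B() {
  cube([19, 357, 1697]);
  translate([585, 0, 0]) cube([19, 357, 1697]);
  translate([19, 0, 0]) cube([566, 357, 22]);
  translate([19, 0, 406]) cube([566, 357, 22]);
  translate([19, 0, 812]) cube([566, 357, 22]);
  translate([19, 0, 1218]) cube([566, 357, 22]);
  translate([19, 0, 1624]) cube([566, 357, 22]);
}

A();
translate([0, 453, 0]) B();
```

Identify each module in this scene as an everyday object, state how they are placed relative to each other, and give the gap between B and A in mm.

The bookshelf's nearest face is 60 mm from the chair's +y face.

A is a chair. B is a bookshelf. The bookshelf is on the floor beside the chair on its +y side. The gap between the bookshelf and the chair is 60 mm.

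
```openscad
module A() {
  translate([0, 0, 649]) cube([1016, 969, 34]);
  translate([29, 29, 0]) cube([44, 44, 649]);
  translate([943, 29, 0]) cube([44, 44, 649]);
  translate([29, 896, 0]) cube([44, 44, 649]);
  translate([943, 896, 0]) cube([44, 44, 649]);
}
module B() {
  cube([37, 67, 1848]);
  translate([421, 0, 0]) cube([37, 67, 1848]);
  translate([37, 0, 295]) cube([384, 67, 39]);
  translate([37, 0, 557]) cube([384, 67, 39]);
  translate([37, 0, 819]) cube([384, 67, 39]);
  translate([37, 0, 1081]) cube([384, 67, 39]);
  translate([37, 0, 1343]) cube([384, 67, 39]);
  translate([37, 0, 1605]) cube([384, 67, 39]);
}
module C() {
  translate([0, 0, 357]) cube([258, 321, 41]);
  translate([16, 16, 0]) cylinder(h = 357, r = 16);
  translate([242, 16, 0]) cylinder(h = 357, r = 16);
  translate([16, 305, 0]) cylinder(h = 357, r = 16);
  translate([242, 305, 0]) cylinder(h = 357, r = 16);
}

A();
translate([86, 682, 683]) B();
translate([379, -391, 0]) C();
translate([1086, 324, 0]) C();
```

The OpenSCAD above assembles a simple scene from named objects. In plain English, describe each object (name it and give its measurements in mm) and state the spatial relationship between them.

A is a rectangular dining table. The top is 1016×969×34 mm with its upper surface at z = 683 mm. It stands on four 44×44 mm square legs, each inset 29 mm from the nearest pair of top edges, running from the floor to the underside of the top.

B is a wooden ladder with two side rails of 37×67 mm section and 1848 mm height, set 458 mm apart overall. Between them run 6 rectangular rungs (67 mm deep, 39 mm thick), front faces flush with the rails' −y face. The bottom of the first rung is 295 mm above the floor and each subsequent rung is 262 mm higher than the one below.

C is a four-legged stool. The seat is a 258×321×41 mm slab whose top surface is at z = 398 mm; four round legs, each 32 mm in diameter, run from the floor (z = 0) to the underside of the seat, each leg's axis is inset half a diameter from the nearest pair of seat edges (so the leg's bounding box is flush with the corner).

The ladder is on top of the table. Two stools sit around the table at the −y, +x sides.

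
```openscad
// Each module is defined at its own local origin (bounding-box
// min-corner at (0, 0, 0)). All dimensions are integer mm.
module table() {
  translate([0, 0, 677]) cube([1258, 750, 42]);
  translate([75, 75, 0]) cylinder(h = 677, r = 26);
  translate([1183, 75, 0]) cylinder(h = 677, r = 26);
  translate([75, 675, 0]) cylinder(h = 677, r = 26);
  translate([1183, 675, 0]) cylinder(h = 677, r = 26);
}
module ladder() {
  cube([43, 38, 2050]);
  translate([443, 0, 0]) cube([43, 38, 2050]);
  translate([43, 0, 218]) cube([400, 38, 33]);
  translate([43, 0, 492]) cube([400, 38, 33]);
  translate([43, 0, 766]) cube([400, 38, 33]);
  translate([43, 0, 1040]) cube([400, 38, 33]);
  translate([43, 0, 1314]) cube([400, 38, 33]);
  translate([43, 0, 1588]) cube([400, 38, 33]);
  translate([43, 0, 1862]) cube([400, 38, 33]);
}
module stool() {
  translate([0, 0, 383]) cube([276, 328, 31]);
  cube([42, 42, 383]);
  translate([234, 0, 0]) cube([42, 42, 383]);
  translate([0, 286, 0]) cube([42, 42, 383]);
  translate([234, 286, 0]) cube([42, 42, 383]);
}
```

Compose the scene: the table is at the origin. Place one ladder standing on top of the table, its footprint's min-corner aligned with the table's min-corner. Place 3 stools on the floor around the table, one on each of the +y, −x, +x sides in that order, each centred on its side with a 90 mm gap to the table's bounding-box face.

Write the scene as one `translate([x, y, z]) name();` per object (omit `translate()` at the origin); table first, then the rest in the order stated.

table();
translate([0, 0, 719]) ladder();
translate([491, 840, 0]) stool();
translate([-366, 211, 0]) stool();
translate([1348, 211, 0]) stool();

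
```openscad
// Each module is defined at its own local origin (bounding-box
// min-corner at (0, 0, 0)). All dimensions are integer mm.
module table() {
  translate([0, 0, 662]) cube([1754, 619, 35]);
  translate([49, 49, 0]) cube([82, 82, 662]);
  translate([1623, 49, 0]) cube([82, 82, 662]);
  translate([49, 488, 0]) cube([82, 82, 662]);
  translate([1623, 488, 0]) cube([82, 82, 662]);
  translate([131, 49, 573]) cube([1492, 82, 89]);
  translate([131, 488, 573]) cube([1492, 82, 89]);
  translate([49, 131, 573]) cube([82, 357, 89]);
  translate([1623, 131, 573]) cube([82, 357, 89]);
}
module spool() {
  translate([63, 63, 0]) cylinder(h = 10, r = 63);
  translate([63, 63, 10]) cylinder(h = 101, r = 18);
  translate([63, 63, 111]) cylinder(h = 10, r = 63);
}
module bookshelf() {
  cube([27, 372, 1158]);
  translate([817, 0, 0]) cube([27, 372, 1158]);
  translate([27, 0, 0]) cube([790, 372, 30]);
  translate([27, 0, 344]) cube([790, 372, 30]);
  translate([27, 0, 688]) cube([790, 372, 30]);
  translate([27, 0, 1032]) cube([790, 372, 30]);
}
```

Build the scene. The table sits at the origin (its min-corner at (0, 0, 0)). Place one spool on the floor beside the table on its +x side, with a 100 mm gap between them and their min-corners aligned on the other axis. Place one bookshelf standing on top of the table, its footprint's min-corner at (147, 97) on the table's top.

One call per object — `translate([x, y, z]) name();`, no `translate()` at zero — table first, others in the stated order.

table();
translate([1854, 0, 0]) spool();
translate([147, 97, 697]) bookshelf();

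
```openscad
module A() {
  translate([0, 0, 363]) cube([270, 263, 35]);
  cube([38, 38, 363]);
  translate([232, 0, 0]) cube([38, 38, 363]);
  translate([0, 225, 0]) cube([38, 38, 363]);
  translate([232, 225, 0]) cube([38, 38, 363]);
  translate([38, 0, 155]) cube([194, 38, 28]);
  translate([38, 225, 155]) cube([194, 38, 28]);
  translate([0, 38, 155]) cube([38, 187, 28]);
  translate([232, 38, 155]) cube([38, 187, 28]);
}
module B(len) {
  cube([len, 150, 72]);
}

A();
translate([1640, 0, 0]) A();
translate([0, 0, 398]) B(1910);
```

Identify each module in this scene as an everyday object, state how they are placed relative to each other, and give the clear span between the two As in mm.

Second stool starts at x = 1640; first ends at x = 270; clear span = 1640 − 270 = 1370 mm.

A is a stool. B is a beam. A beam spans the tops of two stools. The clear span between the two stools is 1370 mm.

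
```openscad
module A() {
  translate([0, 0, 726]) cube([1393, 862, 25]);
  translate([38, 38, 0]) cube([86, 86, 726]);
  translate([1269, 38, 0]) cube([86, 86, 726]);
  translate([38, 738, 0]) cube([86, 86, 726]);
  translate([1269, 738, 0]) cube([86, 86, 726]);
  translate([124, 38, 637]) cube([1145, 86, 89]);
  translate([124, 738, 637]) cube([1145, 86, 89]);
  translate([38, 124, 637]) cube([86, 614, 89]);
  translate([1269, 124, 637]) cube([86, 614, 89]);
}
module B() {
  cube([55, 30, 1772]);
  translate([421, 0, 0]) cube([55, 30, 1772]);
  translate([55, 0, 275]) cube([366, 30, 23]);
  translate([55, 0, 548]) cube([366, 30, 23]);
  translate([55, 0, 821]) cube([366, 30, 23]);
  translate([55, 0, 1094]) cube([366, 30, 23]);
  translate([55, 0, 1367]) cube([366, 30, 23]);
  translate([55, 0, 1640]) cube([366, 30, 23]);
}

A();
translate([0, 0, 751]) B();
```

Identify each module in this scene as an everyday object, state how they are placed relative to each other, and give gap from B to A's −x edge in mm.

The ladder's min-x is at 0; the table's min-x is 0; gap = 0 mm.

A is a table. B is a ladder. The ladder is on top of the table. The gap from the ladder to the table's −x edge is 0 mm.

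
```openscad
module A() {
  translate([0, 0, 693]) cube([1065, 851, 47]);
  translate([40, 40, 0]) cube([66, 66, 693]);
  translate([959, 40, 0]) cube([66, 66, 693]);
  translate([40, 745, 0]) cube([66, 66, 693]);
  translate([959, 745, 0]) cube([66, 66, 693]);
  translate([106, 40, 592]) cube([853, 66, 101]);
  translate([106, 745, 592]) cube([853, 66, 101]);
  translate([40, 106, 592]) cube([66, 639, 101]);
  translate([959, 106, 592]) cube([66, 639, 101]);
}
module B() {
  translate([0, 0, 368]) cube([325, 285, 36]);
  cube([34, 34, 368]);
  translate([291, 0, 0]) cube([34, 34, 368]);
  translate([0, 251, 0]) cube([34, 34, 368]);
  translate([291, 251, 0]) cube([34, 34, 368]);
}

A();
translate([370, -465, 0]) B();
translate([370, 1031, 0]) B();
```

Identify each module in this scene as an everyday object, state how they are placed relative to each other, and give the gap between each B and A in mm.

Each stool's nearest face is 180 mm from the table's bounding box.

A is a table. B is a stool. Two stools sit around the table at the −y, +y sides. The gap between each stool and the table is 180 mm.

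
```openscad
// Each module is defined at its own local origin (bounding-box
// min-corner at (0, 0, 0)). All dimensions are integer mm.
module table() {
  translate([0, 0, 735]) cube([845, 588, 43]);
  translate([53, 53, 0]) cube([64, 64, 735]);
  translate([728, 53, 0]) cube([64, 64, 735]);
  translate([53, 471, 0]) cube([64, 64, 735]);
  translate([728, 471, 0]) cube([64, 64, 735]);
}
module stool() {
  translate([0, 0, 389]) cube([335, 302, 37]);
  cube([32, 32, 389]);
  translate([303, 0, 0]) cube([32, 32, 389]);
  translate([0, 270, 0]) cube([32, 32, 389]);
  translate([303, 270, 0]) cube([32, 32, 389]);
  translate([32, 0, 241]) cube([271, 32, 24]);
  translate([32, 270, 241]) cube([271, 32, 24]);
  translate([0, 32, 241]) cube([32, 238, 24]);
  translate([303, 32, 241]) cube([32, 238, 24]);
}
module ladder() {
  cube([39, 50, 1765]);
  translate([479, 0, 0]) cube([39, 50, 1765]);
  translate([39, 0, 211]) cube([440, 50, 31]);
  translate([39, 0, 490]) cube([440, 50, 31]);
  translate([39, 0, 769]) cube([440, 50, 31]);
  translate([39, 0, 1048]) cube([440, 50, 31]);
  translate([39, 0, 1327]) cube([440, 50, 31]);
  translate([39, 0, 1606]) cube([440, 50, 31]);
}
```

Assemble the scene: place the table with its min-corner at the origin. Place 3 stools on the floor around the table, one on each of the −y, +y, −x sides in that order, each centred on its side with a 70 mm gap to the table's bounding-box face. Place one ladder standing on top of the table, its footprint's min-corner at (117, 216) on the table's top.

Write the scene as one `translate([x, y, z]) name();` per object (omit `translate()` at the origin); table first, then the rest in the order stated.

table();
translate([255, -372, 0]) stool();
translate([255, 658, 0]) stool();
translate([-405, 143, 0]) stool();
translate([117, 216, 778]) ladder();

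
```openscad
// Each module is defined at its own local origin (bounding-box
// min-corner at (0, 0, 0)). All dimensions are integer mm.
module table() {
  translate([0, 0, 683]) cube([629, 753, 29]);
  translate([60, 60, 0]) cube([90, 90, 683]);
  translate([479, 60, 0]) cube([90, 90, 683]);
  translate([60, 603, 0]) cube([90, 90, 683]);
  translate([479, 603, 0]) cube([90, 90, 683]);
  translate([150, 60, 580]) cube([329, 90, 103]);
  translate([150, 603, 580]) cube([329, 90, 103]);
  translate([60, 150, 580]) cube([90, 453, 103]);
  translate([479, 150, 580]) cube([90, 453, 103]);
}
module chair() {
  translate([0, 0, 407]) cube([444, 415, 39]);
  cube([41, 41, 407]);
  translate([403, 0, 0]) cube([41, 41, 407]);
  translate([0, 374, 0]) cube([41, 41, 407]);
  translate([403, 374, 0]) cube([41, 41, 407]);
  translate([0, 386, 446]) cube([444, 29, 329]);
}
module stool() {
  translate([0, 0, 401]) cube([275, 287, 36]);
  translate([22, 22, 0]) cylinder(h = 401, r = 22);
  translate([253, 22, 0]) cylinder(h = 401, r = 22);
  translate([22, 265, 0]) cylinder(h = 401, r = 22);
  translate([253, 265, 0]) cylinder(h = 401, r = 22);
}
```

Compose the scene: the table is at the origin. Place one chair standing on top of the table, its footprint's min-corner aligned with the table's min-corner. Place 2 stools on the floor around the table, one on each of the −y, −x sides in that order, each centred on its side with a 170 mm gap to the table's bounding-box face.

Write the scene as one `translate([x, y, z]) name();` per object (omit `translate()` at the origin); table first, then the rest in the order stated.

table();
translate([0, 0, 712]) chair();
translate([177, -457, 0]) stool();
translate([-445, 233, 0]) stool();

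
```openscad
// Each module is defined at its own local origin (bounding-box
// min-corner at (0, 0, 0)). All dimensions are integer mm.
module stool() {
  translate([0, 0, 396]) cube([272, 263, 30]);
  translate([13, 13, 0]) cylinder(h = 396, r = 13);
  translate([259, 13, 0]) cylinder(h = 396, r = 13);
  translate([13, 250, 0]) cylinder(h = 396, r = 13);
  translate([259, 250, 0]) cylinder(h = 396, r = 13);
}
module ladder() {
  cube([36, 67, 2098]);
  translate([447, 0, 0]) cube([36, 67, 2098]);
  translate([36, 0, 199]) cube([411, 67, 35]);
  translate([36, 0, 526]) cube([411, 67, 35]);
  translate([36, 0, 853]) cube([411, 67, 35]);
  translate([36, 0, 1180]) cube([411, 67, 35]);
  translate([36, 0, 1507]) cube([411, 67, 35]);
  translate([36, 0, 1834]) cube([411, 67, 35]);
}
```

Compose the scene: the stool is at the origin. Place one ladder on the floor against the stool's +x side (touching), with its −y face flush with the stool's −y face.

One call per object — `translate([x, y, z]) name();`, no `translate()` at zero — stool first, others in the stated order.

stool();
translate([272, 0, 0]) ladder();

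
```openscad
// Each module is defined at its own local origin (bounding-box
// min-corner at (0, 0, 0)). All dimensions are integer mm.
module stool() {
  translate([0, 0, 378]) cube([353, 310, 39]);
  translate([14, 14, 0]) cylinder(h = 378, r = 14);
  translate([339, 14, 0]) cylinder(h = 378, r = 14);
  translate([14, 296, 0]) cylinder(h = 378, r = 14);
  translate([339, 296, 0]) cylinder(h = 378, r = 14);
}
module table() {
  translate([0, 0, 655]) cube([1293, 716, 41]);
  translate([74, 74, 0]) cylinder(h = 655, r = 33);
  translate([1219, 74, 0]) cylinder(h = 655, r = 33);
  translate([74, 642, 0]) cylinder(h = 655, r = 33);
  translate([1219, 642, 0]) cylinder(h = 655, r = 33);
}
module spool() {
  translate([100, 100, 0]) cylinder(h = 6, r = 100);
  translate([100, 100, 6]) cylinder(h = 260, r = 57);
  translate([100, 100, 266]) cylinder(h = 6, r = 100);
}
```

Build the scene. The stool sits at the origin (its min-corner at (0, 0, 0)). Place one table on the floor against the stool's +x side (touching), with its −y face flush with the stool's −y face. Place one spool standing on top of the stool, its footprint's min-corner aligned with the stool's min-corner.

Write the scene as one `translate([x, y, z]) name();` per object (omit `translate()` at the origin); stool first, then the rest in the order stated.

stool();
translate([353, 0, 0]) table();
translate([0, 0, 417]) spool();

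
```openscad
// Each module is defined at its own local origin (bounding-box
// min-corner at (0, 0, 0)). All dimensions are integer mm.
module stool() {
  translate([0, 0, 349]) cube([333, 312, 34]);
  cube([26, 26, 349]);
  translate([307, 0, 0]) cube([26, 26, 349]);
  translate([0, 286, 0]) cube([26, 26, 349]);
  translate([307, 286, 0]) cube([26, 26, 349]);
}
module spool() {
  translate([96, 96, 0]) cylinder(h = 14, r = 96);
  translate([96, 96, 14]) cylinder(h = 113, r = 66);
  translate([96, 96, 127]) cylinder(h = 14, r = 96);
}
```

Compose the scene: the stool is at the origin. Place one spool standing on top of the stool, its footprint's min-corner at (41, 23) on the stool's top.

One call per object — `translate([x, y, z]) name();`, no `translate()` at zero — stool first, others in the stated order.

stool();
translate([41, 23, 383]) spool();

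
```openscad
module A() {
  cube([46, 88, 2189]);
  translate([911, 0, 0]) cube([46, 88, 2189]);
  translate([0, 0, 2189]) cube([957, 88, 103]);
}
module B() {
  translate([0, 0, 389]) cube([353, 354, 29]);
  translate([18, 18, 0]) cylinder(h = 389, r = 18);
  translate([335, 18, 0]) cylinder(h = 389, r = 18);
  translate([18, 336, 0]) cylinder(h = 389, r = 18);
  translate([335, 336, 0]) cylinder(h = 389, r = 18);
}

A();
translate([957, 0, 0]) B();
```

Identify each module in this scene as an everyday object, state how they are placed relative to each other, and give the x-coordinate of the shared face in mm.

A is a door frame. B is a stool. The stool is against the door frame's +x side, with their −y faces flush. The x-coordinate of the shared face is 957 mm.

The door frame's +x face and the stool's −x face are both at x = 957 mm.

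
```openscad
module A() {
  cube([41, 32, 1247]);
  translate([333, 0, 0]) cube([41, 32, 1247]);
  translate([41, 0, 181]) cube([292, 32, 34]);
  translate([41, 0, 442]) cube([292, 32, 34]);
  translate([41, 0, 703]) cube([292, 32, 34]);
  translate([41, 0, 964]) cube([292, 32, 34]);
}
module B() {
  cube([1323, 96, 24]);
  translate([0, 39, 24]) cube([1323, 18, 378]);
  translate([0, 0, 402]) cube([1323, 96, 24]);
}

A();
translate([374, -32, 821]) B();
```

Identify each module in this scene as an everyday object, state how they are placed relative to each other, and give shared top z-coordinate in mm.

Both tops at z = 1247 mm.

A is a ladder. B is an I-beam. The I-beam is beside the ladder with their tops flush at z = 1247. The shared top z-coordinate is 1247 mm.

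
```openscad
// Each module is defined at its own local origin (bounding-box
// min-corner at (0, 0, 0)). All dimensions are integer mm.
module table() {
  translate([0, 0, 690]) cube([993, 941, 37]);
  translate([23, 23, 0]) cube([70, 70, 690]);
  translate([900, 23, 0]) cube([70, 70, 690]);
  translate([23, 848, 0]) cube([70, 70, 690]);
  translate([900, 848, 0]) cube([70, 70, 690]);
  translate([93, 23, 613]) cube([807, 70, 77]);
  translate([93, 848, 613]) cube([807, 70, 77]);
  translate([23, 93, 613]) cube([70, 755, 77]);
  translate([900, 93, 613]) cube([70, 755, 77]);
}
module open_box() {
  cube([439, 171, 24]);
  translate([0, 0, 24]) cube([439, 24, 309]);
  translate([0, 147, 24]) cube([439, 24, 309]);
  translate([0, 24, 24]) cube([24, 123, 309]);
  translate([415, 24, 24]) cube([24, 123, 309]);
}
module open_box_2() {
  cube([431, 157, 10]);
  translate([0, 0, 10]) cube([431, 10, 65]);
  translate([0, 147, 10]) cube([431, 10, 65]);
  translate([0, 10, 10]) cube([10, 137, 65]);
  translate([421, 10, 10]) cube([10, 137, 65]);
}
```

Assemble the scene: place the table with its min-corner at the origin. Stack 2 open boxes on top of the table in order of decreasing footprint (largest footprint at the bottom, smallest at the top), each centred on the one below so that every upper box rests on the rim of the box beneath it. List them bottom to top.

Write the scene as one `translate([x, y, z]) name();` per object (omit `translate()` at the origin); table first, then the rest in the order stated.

table();
translate([277, 385, 727]) open_box();
translate([281, 392, 1060]) open_box_2();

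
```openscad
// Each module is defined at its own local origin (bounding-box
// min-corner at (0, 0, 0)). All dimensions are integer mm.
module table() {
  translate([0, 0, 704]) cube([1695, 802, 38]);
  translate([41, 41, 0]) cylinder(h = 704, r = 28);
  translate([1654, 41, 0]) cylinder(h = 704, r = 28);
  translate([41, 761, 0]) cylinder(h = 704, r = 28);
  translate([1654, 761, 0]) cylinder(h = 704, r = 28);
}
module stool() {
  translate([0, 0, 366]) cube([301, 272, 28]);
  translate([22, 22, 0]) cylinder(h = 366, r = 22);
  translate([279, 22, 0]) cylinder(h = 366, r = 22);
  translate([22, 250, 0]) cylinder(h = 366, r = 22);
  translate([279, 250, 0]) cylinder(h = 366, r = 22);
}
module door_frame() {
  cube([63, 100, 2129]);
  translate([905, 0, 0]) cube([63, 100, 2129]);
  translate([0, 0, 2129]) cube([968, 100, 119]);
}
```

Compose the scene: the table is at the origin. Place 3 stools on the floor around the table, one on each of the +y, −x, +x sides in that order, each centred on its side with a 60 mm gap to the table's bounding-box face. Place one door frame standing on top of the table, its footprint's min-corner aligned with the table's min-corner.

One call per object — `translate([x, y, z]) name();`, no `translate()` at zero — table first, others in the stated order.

table();
translate([697, 862, 0]) stool();
translate([-361, 265, 0]) stool();
translate([1755, 265, 0]) stool();
translate([0, 0, 742]) door_frame();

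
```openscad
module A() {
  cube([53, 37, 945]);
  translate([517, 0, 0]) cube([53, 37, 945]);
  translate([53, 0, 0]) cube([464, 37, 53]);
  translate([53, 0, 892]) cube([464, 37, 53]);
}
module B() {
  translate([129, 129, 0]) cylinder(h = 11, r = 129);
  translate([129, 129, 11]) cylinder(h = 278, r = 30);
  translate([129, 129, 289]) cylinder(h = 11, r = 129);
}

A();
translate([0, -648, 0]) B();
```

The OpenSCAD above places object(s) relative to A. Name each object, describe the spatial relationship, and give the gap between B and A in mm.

The spool's nearest face is 390 mm from the picture frame's −y face.

A is a picture frame. B is a spool. The spool is on the floor beside the picture frame on its −y side. The gap between the spool and the picture frame is 390 mm.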